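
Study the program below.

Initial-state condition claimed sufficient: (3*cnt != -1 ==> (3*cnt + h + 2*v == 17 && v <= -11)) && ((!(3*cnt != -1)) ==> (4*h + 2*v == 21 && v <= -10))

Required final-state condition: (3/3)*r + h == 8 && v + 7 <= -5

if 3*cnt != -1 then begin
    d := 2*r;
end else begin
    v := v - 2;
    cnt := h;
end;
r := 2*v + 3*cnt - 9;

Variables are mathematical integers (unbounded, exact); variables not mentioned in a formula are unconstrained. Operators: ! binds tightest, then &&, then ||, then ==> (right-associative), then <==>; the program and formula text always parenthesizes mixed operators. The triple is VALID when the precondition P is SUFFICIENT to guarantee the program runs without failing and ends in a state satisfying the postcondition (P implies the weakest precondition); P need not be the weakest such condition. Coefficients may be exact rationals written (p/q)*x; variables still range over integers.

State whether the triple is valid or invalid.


Working backward. After the program, the postcondition (3/3)*r + h == 8 && v + 7 <= -5 must hold; in canonical form it is h + r == 8 && v <= -12.
Before r := 2*v + 3*cnt - 9: 3*cnt + h + 2*v == 17 && v <= -12
Then branch requires 3*cnt + h + 2*v == 17 && v <= -12; else branch requires 4*h + 2*v == 21 && v <= -10.
Before the if: (3*cnt != -1 ==> (3*cnt + h + 2*v == 17 && v <= -12)) && ((!(3*cnt != -1)) ==> (4*h + 2*v == 21 && v <= -10))
The weakest precondition is (3*cnt != -1 ==> (3*cnt + h + 2*v == 17 && v <= -12)) && ((!(3*cnt != -1)) ==> (4*h + 2*v == 21 && v <= -10)).
Check whether (3*cnt != -1 ==> (3*cnt + h + 2*v == 17 && v <= -11)) && ((!(3*cnt != -1)) ==> (4*h + 2*v == 21 && v <= -10)) implies it.
Countermodel: at the initial state cnt = 0, h = 39, v = -11, the precondition holds but the weakest precondition fails.
Answer: invalid


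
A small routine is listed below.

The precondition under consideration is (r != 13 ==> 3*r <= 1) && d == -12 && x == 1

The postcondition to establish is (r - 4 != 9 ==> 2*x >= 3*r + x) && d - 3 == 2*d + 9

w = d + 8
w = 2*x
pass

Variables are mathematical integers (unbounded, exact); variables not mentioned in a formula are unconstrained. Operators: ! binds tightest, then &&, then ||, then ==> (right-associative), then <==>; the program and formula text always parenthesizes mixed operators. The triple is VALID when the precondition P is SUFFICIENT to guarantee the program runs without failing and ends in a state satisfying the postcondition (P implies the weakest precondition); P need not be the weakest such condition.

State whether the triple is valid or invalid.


Working backward. After the program, the postcondition (r - 4 != 9 ==> 2*x >= 3*r + x) && d - 3 == 2*d + 9 must hold; in canonical form it is (r != 13 ==> x >= 3*r) && d == -12.
Before skip: (r != 13 ==> x >= 3*r) && d == -12
Before w := 2*x: (r != 13 ==> x >= 3*r) && d == -12
Before w := d + 8: (r != 13 ==> x >= 3*r) && d == -12
The weakest precondition is (r != 13 ==> x >= 3*r) && d == -12.
Check whether (r != 13 ==> 3*r <= 1) && d == -12 && x == 1 implies it.
Every state satisfying the precondition satisfies the weakest precondition: the implication holds.
Answer: valid


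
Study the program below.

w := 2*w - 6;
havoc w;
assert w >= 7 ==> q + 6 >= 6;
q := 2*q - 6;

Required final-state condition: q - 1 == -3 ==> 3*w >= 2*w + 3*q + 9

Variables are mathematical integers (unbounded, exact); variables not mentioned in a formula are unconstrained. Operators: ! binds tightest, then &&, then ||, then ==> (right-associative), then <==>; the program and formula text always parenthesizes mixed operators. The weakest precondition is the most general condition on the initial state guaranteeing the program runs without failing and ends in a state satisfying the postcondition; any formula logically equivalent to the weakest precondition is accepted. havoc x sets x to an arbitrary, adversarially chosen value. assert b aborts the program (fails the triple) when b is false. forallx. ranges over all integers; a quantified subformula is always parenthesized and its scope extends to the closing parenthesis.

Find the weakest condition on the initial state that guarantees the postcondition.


Working backward. After the program, the postcondition q - 1 == -3 ==> 3*w >= 2*w + 3*q + 9 must hold; in canonical form it is q == -2 ==> w >= 3*q + 9.
Before q := 2*q - 6: 2*q == 4 ==> w >= 6*q - 9
Before assert w >= 7 ==> q + 6 >= 6: (w >= 7 ==> q >= 0) && (2*q == 4 ==> w >= 6*q - 9)
Before havoc w: forall w_1. ((w_1 >= 7 ==> q >= 0) && (2*q == 4 ==> w_1 >= 6*q - 9))
Before w := 2*w - 6: forall w_1. ((w_1 >= 7 ==> q >= 0) && (2*q == 4 ==> w_1 >= 6*q - 9))
Answer: WP = forall w_1. ((w_1 >= 7 ==> q >= 0) && (2*q == 4 ==> w_1 >= 6*q - 9))


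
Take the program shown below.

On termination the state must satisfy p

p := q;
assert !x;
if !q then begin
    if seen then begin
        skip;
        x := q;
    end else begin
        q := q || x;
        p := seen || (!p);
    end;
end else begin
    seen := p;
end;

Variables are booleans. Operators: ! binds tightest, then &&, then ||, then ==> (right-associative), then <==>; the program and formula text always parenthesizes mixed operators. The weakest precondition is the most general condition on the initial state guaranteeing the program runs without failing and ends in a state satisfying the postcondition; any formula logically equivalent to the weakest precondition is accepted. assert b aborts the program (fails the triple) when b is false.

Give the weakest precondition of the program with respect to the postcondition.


Working backward. After the program, p must hold.
Then branch requires (seen ==> p) && ((!seen) ==> (seen || (!p))); else branch requires p.
Before the if: ((!q) ==> ((seen ==> p) && ((!seen) ==> (seen || (!p))))) && (q ==> p)
Before assert !x: (!x) && ((!q) ==> ((seen ==> p) && ((!seen) ==> (seen || (!p))))) && (q ==> p)
Before p := q: (!x) && ((!q) ==> ((seen ==> q) && ((!seen) ==> (seen || (!q)))))
Answer: WP = (!x) && ((!q) ==> ((seen ==> q) && ((!seen) ==> (seen || (!q)))))


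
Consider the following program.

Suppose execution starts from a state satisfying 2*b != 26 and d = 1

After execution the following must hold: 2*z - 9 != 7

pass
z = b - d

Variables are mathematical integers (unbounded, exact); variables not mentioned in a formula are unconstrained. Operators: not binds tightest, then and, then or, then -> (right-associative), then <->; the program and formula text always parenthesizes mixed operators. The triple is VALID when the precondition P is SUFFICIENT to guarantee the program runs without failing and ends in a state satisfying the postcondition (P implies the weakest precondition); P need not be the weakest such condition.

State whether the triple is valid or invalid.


Working backward. After the program, the postcondition 2*z - 9 != 7 must hold; in canonical form it is 2*z != 16.
Before z := b - d: 2*b != 2*d + 16
Before skip: 2*b != 2*d + 16
The weakest precondition is 2*b != 2*d + 16.
Check whether 2*b != 26 and d = 1 implies it.
Countermodel: at the initial state b = 9, d = 1, the precondition holds but the weakest precondition fails.
Answer: invalid


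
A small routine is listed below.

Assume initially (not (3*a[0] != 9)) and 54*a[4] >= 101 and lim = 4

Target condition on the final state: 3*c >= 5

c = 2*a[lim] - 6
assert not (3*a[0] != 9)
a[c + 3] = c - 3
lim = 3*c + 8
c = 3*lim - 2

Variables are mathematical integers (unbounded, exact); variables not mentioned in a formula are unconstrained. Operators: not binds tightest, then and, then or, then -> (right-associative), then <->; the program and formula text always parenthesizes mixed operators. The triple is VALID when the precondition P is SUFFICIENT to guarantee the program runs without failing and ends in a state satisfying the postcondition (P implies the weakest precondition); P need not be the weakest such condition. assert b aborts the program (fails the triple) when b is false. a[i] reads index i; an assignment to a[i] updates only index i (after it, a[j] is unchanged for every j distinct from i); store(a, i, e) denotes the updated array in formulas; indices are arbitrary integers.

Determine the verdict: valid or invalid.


Working backward. After the program, 3*c >= 5 must hold.
Before c := 3*lim - 2: 9*lim >= 11
Before lim := 3*c + 8: 27*c >= -61
Before a[c + 3] := c - 3: 27*c >= -61
Before assert not (3*a[0] != 9): (not (3*a[0] != 9)) and 27*c >= -61
Before c := 2*a[lim] - 6: (not (3*a[0] != 9)) and 54*a[lim] >= 101
The weakest precondition is (not (3*a[0] != 9)) and 54*a[lim] >= 101.
Check whether (not (3*a[0] != 9)) and 54*a[4] >= 101 and lim = 4 implies it.
Every state satisfying the precondition satisfies the weakest precondition: the implication holds.
Answer: valid


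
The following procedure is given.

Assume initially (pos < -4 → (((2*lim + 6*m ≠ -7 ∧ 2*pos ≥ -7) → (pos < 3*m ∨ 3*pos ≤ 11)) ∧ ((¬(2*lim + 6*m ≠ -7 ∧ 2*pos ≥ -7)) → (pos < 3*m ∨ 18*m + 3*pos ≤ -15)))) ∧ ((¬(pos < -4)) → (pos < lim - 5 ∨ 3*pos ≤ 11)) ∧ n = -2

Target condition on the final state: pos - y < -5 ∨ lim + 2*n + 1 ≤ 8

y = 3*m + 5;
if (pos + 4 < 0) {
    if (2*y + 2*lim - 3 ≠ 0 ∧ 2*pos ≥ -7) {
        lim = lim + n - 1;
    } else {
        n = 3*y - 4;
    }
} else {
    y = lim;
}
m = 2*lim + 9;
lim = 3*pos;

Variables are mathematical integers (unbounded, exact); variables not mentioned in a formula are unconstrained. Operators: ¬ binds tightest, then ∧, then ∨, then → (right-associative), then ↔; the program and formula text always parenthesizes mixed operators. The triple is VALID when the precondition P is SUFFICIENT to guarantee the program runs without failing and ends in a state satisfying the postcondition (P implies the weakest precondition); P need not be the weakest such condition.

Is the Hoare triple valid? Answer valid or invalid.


Working backward. After the program, the postcondition pos - y < -5 ∨ lim + 2*n + 1 ≤ 8 must hold; in canonical form it is pos < y - 5 ∨ lim + 2*n ≤ 7.
Before lim := 3*pos: pos < y - 5 ∨ 2*n + 3*pos ≤ 7
Before m := 2*lim + 9: pos < y - 5 ∨ 2*n + 3*pos ≤ 7
Then branch requires ((2*lim + 2*y ≠ 3 ∧ 2*pos ≥ -7) → (pos < y - 5 ∨ 2*n + 3*pos ≤ 7)) ∧ ((¬(2*lim + 2*y ≠ 3 ∧ 2*pos ≥ -7)) → (pos < y - 5 ∨ 3*pos + 6*y ≤ 15)); else branch requires pos < lim - 5 ∨ 2*n + 3*pos ≤ 7.
Before the if: (pos < -4 → (((2*lim + 2*y ≠ 3 ∧ 2*pos ≥ -7) → (pos < y - 5 ∨ 2*n + 3*pos ≤ 7)) ∧ ((¬(2*lim + 2*y ≠ 3 ∧ 2*pos ≥ -7)) → (pos < y - 5 ∨ 3*pos + 6*y ≤ 15)))) ∧ ((¬(pos < -4)) → (pos < lim - 5 ∨ 2*n + 3*pos ≤ 7))
Before y := 3*m + 5: (pos < -4 → (((2*lim + 6*m ≠ -7 ∧ 2*pos ≥ -7) → (pos < 3*m ∨ 2*n + 3*pos ≤ 7)) ∧ ((¬(2*lim + 6*m ≠ -7 ∧ 2*pos ≥ -7)) → (pos < 3*m ∨ 18*m + 3*pos ≤ -15)))) ∧ ((¬(pos < -4)) → (pos < lim - 5 ∨ 2*n + 3*pos ≤ 7))
The weakest precondition is (pos < -4 → (((2*lim + 6*m ≠ -7 ∧ 2*pos ≥ -7) → (pos < 3*m ∨ 2*n + 3*pos ≤ 7)) ∧ ((¬(2*lim + 6*m ≠ -7 ∧ 2*pos ≥ -7)) → (pos < 3*m ∨ 18*m + 3*pos ≤ -15)))) ∧ ((¬(pos < -4)) → (pos < lim - 5 ∨ 2*n + 3*pos ≤ 7)).
Check whether (pos < -4 → (((2*lim + 6*m ≠ -7 ∧ 2*pos ≥ -7) → (pos < 3*m ∨ 3*pos ≤ 11)) ∧ ((¬(2*lim + 6*m ≠ -7 ∧ 2*pos ≥ -7)) → (pos < 3*m ∨ 18*m + 3*pos ≤ -15)))) ∧ ((¬(pos < -4)) → (pos < lim - 5 ∨ 3*pos ≤ 11)) ∧ n = -2 implies it.
Every state satisfying the precondition satisfies the weakest precondition: the implication holds.
Answer: valid


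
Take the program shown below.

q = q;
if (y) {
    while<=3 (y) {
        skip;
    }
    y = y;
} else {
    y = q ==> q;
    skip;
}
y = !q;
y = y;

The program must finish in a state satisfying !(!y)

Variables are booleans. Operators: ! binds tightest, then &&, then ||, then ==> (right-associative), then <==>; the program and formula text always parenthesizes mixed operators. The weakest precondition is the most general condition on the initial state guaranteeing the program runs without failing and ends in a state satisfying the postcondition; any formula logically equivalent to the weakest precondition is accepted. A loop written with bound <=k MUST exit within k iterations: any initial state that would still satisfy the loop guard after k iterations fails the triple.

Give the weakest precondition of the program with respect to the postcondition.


Working backward. After the program, the postcondition !(!y) must hold; in canonical form it is y.
Before y := y: y
Before y := !q: !q
Then branch requires (y ==> ((y ==> ((y ==> ((!y) && (!q))) && ((!y) ==> (!q)))) && ((!y) ==> (!q)))) && ((!y) ==> (!q)); else branch requires !q.
Before the if: (y ==> ((y ==> ((y ==> ((y ==> ((!y) && (!q))) && ((!y) ==> (!q)))) && ((!y) ==> (!q)))) && ((!y) ==> (!q)))) && ((!y) ==> (!q))
Before q := q: (y ==> ((y ==> ((y ==> ((y ==> ((!y) && (!q))) && ((!y) ==> (!q)))) && ((!y) ==> (!q)))) && ((!y) ==> (!q)))) && ((!y) ==> (!q))
Answer: WP = (y ==> ((y ==> ((y ==> ((y ==> ((!y) && (!q))) && ((!y) ==> (!q)))) && ((!y) ==> (!q)))) && ((!y) ==> (!q)))) && ((!y) ==> (!q))


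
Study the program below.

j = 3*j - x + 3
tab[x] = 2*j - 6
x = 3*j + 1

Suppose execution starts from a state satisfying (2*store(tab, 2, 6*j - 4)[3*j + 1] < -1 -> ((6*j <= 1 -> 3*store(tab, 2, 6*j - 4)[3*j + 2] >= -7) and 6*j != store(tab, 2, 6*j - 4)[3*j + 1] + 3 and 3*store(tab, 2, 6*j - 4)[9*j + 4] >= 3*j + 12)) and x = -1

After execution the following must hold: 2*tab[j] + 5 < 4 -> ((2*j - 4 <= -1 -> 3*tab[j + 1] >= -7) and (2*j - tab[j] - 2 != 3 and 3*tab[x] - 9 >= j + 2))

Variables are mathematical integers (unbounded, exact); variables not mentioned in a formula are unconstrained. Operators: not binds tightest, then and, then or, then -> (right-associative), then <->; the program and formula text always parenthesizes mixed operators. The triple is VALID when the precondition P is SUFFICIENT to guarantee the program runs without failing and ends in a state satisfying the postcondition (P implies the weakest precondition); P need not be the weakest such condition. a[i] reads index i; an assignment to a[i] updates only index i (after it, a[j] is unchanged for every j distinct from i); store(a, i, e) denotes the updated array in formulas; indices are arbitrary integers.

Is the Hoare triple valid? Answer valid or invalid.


Working backward. After the program, the postcondition 2*tab[j] + 5 < 4 -> ((2*j - 4 <= -1 -> 3*tab[j + 1] >= -7) and (2*j - tab[j] - 2 != 3 and 3*tab[x] - 9 >= j + 2)) must hold; in canonical form it is 2*tab[j] < -1 -> ((2*j <= 3 -> 3*tab[j + 1] >= -7) and 2*j != tab[j] + 5 and 3*tab[x] >= j + 11).
Before x := 3*j + 1: 2*tab[j] < -1 -> ((2*j <= 3 -> 3*tab[j + 1] >= -7) and 2*j != tab[j] + 5 and 3*tab[3*j + 1] >= j + 11)
Before tab[x] := 2*j - 6: 2*store(tab, x, 2*j - 6)[j] < -1 -> ((2*j <= 3 -> 3*store(tab, x, 2*j - 6)[j + 1] >= -7) and 2*j != store(tab, x, 2*j - 6)[j] + 5 and 3*store(tab, x, 2*j - 6)[3*j + 1] >= j + 11)
Before j := 3*j - x + 3: 2*store(tab, x, 6*j - 2*x)[3*j - x + 3] < -1 -> ((6*j <= 2*x - 3 -> 3*store(tab, x, 6*j - 2*x)[3*j - x + 4] >= -7) and 6*j != store(tab, x, 6*j - 2*x)[3*j - x + 3] + 2*x - 1 and 3*store(tab, x, 6*j - 2*x)[9*j - 3*x + 10] + x >= 3*j + 14)
The weakest precondition is 2*store(tab, x, 6*j - 2*x)[3*j - x + 3] < -1 -> ((6*j <= 2*x - 3 -> 3*store(tab, x, 6*j - 2*x)[3*j - x + 4] >= -7) and 6*j != store(tab, x, 6*j - 2*x)[3*j - x + 3] + 2*x - 1 and 3*store(tab, x, 6*j - 2*x)[9*j - 3*x + 10] + x >= 3*j + 14).
Check whether (2*store(tab, 2, 6*j - 4)[3*j + 1] < -1 -> ((6*j <= 1 -> 3*store(tab, 2, 6*j - 4)[3*j + 2] >= -7) and 6*j != store(tab, 2, 6*j - 4)[3*j + 1] + 3 and 3*store(tab, 2, 6*j - 4)[9*j + 4] >= 3*j + 12)) and x = -1 implies it.
Countermodel: at the initial state j = -3, tab = {[-23] = 6, [-14] = 6, [-8] = 0, [-7] = 6, [-5] = -11795, [-4] = -3, [-1] = 6, [2] = 6, elsewhere 6}, x = -1, the precondition holds but the weakest precondition fails.
Answer: invalid


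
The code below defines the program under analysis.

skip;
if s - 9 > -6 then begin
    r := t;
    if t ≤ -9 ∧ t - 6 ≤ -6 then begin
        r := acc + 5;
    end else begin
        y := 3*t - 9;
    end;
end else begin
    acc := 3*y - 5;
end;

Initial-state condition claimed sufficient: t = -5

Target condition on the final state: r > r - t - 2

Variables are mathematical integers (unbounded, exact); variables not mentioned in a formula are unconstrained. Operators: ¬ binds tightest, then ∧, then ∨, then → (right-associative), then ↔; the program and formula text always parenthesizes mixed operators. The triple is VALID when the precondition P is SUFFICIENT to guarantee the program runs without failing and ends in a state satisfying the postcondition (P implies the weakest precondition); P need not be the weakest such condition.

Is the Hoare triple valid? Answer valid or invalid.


Working backward. After the program, the postcondition r > r - t - 2 must hold; in canonical form it is t > -2.
Then branch requires ((t ≤ -9 ∧ t ≤ 0) → t > -2) ∧ ((¬(t ≤ -9 ∧ t ≤ 0)) → t > -2); else branch requires t > -2.
Before the if: (s > 3 → (((t ≤ -9 ∧ t ≤ 0) → t > -2) ∧ ((¬(t ≤ -9 ∧ t ≤ 0)) → t > -2))) ∧ ((¬(s > 3)) → t > -2)
Before skip: (s > 3 → (((t ≤ -9 ∧ t ≤ 0) → t > -2) ∧ ((¬(t ≤ -9 ∧ t ≤ 0)) → t > -2))) ∧ ((¬(s > 3)) → t > -2)
The weakest precondition is (s > 3 → (((t ≤ -9 ∧ t ≤ 0) → t > -2) ∧ ((¬(t ≤ -9 ∧ t ≤ 0)) → t > -2))) ∧ ((¬(s > 3)) → t > -2).
Check whether t = -5 implies it.
Countermodel: at the initial state s = 0, t = -5, the precondition holds but the weakest precondition fails.
Answer: invalid


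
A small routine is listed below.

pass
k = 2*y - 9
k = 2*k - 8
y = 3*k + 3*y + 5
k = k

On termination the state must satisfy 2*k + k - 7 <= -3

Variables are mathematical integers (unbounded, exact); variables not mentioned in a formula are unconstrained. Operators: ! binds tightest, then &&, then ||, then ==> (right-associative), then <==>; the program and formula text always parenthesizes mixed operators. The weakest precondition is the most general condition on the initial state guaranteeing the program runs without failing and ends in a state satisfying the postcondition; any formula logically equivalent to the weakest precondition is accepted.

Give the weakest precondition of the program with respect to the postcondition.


Working backward. After the program, the postcondition 2*k + k - 7 <= -3 must hold; in canonical form it is 3*k <= 4.
Before k := k: 3*k <= 4
Before y := 3*k + 3*y + 5: 3*k <= 4
Before k := 2*k - 8: 6*k <= 28
Before k := 2*y - 9: 12*y <= 82
Before skip: 12*y <= 82
Answer: WP = 12*y <= 82


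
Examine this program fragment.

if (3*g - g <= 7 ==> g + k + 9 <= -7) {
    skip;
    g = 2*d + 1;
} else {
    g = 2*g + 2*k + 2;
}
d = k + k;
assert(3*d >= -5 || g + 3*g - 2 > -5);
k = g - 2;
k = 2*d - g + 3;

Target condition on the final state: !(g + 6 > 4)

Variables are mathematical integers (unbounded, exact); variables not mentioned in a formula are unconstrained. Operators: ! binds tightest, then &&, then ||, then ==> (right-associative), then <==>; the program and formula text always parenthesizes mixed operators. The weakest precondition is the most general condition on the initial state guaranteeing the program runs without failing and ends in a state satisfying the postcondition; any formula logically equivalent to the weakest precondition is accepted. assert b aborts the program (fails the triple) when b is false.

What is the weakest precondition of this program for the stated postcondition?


Working backward. After the program, the postcondition !(g + 6 > 4) must hold; in canonical form it is !(g > -2).
Before k := 2*d - g + 3: !(g > -2)
Before k := g - 2: !(g > -2)
Before assert 3*d >= -5 || g + 3*g - 2 > -5: (3*d >= -5 || 4*g > -3) && (!(g > -2))
Before d := k + k: (6*k >= -5 || 4*g > -3) && (!(g > -2))
Then branch requires (6*k >= -5 || 8*d > -7) && (!(2*d > -3)); else branch requires (6*k >= -5 || 8*g + 8*k > -11) && (!(2*g + 2*k > -4)).
Before the if: ((2*g <= 7 ==> g + k <= -16) ==> ((6*k >= -5 || 8*d > -7) && (!(2*d > -3)))) && ((!(2*g <= 7 ==> g + k <= -16)) ==> ((6*k >= -5 || 8*g + 8*k > -11) && (!(2*g + 2*k > -4))))
Answer: WP = ((2*g <= 7 ==> g + k <= -16) ==> ((6*k >= -5 || 8*d > -7) && (!(2*d > -3)))) && ((!(2*g <= 7 ==> g + k <= -16)) ==> ((6*k >= -5 || 8*g + 8*k > -11) && (!(2*g + 2*k > -4))))


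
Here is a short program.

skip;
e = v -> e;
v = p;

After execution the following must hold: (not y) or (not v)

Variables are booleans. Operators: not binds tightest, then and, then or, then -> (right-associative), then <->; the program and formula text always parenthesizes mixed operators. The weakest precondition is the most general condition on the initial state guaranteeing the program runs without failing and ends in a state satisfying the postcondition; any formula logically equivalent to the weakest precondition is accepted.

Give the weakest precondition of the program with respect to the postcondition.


Working backward. After the program, (not y) or (not v) must hold.
Before v := p: (not y) or (not p)
Before e := v -> e: (not y) or (not p)
Before skip: (not y) or (not p)
Answer: WP = (not y) or (not p)


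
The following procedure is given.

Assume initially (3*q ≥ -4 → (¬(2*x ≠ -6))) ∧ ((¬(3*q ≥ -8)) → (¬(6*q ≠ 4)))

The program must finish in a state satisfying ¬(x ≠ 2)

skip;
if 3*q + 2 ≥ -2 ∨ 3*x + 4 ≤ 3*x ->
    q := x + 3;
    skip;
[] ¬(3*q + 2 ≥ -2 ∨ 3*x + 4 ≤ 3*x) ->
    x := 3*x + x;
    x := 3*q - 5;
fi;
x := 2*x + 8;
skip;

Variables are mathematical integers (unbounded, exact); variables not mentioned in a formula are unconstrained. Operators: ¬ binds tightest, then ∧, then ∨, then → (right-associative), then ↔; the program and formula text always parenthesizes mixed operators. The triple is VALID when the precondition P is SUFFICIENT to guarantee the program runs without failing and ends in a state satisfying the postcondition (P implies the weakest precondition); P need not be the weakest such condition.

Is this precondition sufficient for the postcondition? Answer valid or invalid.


Working backward. After the program, ¬(x ≠ 2) must hold.
Before skip: ¬(x ≠ 2)
Before x := 2*x + 8: ¬(2*x ≠ -6)
Then branch requires ¬(2*x ≠ -6); else branch requires ¬(6*q ≠ 4).
Before the if: (3*q ≥ -4 → (¬(2*x ≠ -6))) ∧ ((¬(3*q ≥ -4)) → (¬(6*q ≠ 4)))
Before skip: (3*q ≥ -4 → (¬(2*x ≠ -6))) ∧ ((¬(3*q ≥ -4)) → (¬(6*q ≠ 4)))
The weakest precondition is (3*q ≥ -4 → (¬(2*x ≠ -6))) ∧ ((¬(3*q ≥ -4)) → (¬(6*q ≠ 4))).
Check whether (3*q ≥ -4 → (¬(2*x ≠ -6))) ∧ ((¬(3*q ≥ -8)) → (¬(6*q ≠ 4))) implies it.
Countermodel: at the initial state q = -2, x = 0, the precondition holds but the weakest precondition fails.
Answer: invalid


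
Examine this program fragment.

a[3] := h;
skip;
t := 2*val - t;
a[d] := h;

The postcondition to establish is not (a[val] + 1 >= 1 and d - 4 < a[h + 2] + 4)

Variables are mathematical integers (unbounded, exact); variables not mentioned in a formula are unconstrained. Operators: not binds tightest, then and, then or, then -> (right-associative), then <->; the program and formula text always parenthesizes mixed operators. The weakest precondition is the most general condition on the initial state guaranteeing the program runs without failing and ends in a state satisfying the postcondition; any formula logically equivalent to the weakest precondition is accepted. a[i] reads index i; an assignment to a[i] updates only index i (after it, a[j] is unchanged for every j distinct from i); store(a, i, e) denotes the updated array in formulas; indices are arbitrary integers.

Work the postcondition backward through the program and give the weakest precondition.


Working backward. After the program, the postcondition not (a[val] + 1 >= 1 and d - 4 < a[h + 2] + 4) must hold; in canonical form it is not (a[val] >= 0 and d < a[h + 2] + 8).
Before a[d] := h: not (store(a, d, h)[val] >= 0 and d < store(a, d, h)[h + 2] + 8)
Before t := 2*val - t: not (store(a, d, h)[val] >= 0 and d < store(a, d, h)[h + 2] + 8)
Before skip: not (store(a, d, h)[val] >= 0 and d < store(a, d, h)[h + 2] + 8)
Before a[3] := h: not (store(store(a, 3, h), d, h)[val] >= 0 and d < store(store(a, 3, h), d, h)[h + 2] + 8)
Answer: WP = not (store(store(a, 3, h), d, h)[val] >= 0 and d < store(store(a, 3, h), d, h)[h + 2] + 8)


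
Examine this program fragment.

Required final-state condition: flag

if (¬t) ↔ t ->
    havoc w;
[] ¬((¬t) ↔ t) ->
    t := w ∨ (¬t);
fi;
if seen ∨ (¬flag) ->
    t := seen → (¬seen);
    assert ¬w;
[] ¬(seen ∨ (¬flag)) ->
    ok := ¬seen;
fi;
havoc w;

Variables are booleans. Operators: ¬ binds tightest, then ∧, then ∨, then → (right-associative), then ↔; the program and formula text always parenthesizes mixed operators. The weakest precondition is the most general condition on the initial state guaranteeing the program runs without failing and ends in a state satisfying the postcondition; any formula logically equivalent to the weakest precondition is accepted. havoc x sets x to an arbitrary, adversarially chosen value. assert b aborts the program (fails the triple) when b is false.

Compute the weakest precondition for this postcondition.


Working backward. After the program, flag must hold.
Before havoc w: flag
Then branch requires (¬w) ∧ flag; else branch requires flag.
Before the if: ((seen ∨ (¬flag)) → ((¬w) ∧ flag)) ∧ ((¬(seen ∨ (¬flag))) → flag)
Then branch requires (¬(seen ∨ (¬flag))) ∧ ((¬(seen ∨ (¬flag))) → flag) ∧ ((seen ∨ (¬flag)) → flag); else branch requires ((seen ∨ (¬flag)) → ((¬w) ∧ flag)) ∧ ((¬(seen ∨ (¬flag))) → flag).
Before the if: (((¬t) ↔ t) → ((¬(seen ∨ (¬flag))) ∧ ((¬(seen ∨ (¬flag))) → flag) ∧ ((seen ∨ (¬flag)) → flag))) ∧ ((¬((¬t) ↔ t)) → (((seen ∨ (¬flag)) → ((¬w) ∧ flag)) ∧ ((¬(seen ∨ (¬flag))) → flag)))
Answer: WP = (((¬t) ↔ t) → ((¬(seen ∨ (¬flag))) ∧ ((¬(seen ∨ (¬flag))) → flag) ∧ ((seen ∨ (¬flag)) → flag))) ∧ ((¬((¬t) ↔ t)) → (((seen ∨ (¬flag)) → ((¬w) ∧ flag)) ∧ ((¬(seen ∨ (¬flag))) → flag)))


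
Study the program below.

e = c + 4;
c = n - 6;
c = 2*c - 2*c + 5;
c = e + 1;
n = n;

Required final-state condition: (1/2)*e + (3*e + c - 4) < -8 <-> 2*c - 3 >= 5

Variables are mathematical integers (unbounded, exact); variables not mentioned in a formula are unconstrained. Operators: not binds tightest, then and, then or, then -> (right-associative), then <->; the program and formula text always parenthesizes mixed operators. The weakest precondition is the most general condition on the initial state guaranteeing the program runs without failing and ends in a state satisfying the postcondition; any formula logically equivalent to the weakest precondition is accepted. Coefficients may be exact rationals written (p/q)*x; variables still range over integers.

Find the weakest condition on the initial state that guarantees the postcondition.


Working backward. After the program, the postcondition (1/2)*e + (3*e + c - 4) < -8 <-> 2*c - 3 >= 5 must hold; in canonical form it is c + (7/2)*e < -4 <-> 2*c >= 8.
Before n := n: c + (7/2)*e < -4 <-> 2*c >= 8
Before c := e + 1: (9/2)*e < -5 <-> 2*e >= 6
Before c := 2*c - 2*c + 5: (9/2)*e < -5 <-> 2*e >= 6
Before c := n - 6: (9/2)*e < -5 <-> 2*e >= 6
Before e := c + 4: (9/2)*c < -23 <-> 2*c >= -2
Answer: WP = (9/2)*c < -23 <-> 2*c >= -2


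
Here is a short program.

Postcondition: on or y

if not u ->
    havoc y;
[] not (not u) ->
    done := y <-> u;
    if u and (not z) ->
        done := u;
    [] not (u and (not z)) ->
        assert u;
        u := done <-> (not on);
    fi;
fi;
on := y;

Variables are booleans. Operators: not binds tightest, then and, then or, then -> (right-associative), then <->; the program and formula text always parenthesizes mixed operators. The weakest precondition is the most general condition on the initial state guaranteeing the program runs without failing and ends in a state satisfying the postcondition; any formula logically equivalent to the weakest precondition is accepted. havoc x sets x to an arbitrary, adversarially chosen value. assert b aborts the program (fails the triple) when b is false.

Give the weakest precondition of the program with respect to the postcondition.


Working backward. After the program, on or y must hold.
Before on := y: y
Then branch requires false; else branch requires ((u and (not z)) -> y) and ((not (u and (not z))) -> (u and y)).
Before the if: u and (u -> (((u and (not z)) -> y) and ((not (u and (not z))) -> (u and y))))
Answer: WP = u and (u -> (((u and (not z)) -> y) and ((not (u and (not z))) -> (u and y))))


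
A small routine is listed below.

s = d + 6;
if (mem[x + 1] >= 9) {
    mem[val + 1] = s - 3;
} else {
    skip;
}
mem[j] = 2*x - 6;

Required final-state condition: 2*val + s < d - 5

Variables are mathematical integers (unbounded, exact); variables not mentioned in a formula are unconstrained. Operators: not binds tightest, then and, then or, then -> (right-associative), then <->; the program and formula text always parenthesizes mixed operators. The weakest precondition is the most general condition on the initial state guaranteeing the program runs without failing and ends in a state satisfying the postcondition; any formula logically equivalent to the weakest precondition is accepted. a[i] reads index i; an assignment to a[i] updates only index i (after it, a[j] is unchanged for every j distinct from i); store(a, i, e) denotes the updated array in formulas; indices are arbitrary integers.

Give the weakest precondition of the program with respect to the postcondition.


Working backward. After the program, the postcondition 2*val + s < d - 5 must hold; in canonical form it is s + 2*val < d - 5.
Before mem[j] := 2*x - 6: s + 2*val < d - 5
Then branch requires s + 2*val < d - 5; else branch requires s + 2*val < d - 5.
Before the if: (mem[x + 1] >= 9 -> s + 2*val < d - 5) and ((not (mem[x + 1] >= 9)) -> s + 2*val < d - 5)
Before s := d + 6: (mem[x + 1] >= 9 -> 2*val < -11) and ((not (mem[x + 1] >= 9)) -> 2*val < -11)
Answer: WP = (mem[x + 1] >= 9 -> 2*val < -11) and ((not (mem[x + 1] >= 9)) -> 2*val < -11)


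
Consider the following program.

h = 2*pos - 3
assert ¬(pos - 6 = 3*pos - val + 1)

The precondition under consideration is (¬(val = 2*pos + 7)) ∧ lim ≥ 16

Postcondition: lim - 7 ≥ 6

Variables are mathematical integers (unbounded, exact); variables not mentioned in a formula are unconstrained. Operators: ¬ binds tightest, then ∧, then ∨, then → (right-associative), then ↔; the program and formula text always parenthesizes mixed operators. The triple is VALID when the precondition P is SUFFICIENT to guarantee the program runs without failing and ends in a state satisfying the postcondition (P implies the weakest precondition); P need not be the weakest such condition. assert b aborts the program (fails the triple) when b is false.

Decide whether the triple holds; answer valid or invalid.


Working backward. After the program, the postcondition lim - 7 ≥ 6 must hold; in canonical form it is lim ≥ 13.
Before assert ¬(pos - 6 = 3*pos - val + 1): (¬(val = 2*pos + 7)) ∧ lim ≥ 13
Before h := 2*pos - 3: (¬(val = 2*pos + 7)) ∧ lim ≥ 13
The weakest precondition is (¬(val = 2*pos + 7)) ∧ lim ≥ 13.
Check whether (¬(val = 2*pos + 7)) ∧ lim ≥ 16 implies it.
Every state satisfying the precondition satisfies the weakest precondition: the implication holds.
Answer: valid


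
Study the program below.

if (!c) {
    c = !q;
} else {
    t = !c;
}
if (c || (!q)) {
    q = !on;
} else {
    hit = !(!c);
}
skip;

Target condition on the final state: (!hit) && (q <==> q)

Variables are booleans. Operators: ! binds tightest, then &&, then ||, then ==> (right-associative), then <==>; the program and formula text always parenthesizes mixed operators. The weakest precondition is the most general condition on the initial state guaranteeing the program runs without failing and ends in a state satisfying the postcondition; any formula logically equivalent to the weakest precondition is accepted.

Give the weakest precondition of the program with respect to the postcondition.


Working backward. After the program, the postcondition (!hit) && (q <==> q) must hold; in canonical form it is !hit.
Before skip: !hit
Then branch requires !hit; else branch requires !c.
Before the if: ((c || (!q)) ==> (!hit)) && ((!(c || (!q))) ==> (!c))
Then branch requires (!q) ==> (!hit); else branch requires ((c || (!q)) ==> (!hit)) && ((!(c || (!q))) ==> (!c)).
Before the if: ((!c) ==> ((!q) ==> (!hit))) && (c ==> (((c || (!q)) ==> (!hit)) && ((!(c || (!q))) ==> (!c))))
Answer: WP = ((!c) ==> ((!q) ==> (!hit))) && (c ==> (((c || (!q)) ==> (!hit)) && ((!(c || (!q))) ==> (!c))))


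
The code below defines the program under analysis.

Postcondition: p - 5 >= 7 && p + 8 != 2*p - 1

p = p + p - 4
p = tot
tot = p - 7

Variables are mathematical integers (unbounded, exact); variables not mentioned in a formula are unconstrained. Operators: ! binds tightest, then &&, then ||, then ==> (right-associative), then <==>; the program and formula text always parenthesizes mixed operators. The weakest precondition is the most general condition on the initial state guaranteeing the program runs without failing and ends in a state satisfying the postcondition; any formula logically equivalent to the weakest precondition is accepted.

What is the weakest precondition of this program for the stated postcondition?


Working backward. After the program, the postcondition p - 5 >= 7 && p + 8 != 2*p - 1 must hold; in canonical form it is p >= 12 && p != 9.
Before tot := p - 7: p >= 12 && p != 9
Before p := tot: tot >= 12 && tot != 9
Before p := p + p - 4: tot >= 12 && tot != 9
Answer: WP = tot >= 12 && tot != 9


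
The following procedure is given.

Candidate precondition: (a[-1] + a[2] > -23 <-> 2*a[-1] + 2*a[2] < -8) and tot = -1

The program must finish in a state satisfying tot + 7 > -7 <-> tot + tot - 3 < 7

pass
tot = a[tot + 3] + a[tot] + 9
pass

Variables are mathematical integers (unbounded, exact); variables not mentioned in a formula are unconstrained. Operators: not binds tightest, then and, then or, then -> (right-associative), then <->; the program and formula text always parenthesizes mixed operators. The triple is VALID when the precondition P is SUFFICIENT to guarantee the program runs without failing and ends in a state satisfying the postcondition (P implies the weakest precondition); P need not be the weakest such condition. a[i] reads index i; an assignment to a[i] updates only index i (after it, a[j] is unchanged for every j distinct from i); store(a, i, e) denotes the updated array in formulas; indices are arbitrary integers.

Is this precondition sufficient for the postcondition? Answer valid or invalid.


Working backward. After the program, the postcondition tot + 7 > -7 <-> tot + tot - 3 < 7 must hold; in canonical form it is tot > -14 <-> 2*tot < 10.
Before skip: tot > -14 <-> 2*tot < 10
Before tot := a[tot + 3] + a[tot] + 9: a[tot + 3] + a[tot] > -23 <-> 2*a[tot + 3] + 2*a[tot] < -8
Before skip: a[tot + 3] + a[tot] > -23 <-> 2*a[tot + 3] + 2*a[tot] < -8
The weakest precondition is a[tot + 3] + a[tot] > -23 <-> 2*a[tot + 3] + 2*a[tot] < -8.
Check whether (a[-1] + a[2] > -23 <-> 2*a[-1] + 2*a[2] < -8) and tot = -1 implies it.
Every state satisfying the precondition satisfies the weakest precondition: the implication holds.
Answer: valid


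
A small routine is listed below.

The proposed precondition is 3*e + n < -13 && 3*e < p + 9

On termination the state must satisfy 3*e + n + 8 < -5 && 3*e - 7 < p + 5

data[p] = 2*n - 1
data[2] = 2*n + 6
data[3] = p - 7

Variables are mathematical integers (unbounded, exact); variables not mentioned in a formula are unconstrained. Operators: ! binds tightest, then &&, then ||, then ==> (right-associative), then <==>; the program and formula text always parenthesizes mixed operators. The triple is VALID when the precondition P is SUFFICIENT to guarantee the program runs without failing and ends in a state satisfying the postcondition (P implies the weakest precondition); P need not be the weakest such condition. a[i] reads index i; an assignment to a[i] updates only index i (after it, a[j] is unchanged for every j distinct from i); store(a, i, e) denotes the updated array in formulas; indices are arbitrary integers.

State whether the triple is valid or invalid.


Working backward. After the program, the postcondition 3*e + n + 8 < -5 && 3*e - 7 < p + 5 must hold; in canonical form it is 3*e + n < -13 && 3*e < p + 12.
Before data[3] := p - 7: 3*e + n < -13 && 3*e < p + 12
Before data[2] := 2*n + 6: 3*e + n < -13 && 3*e < p + 12
Before data[p] := 2*n - 1: 3*e + n < -13 && 3*e < p + 12
The weakest precondition is 3*e + n < -13 && 3*e < p + 12.
Check whether 3*e + n < -13 && 3*e < p + 9 implies it.
Every state satisfying the precondition satisfies the weakest precondition: the implication holds.
Answer: valid


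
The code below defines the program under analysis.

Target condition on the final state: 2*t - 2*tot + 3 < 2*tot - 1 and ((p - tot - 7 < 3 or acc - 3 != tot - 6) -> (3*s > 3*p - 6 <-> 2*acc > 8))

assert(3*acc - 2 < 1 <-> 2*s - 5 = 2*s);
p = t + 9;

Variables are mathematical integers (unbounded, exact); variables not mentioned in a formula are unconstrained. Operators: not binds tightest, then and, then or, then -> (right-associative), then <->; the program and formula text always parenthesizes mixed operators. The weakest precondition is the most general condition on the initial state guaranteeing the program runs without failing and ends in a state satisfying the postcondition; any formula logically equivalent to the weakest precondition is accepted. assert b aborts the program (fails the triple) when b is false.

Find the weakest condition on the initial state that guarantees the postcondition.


Working backward. After the program, the postcondition 2*t - 2*tot + 3 < 2*tot - 1 and ((p - tot - 7 < 3 or acc - 3 != tot - 6) -> (3*s > 3*p - 6 <-> 2*acc > 8)) must hold; in canonical form it is 2*t < 4*tot - 4 and ((p < tot + 10 or acc != tot - 3) -> (3*s > 3*p - 6 <-> 2*acc > 8)).
Before p := t + 9: 2*t < 4*tot - 4 and ((t < tot + 1 or acc != tot - 3) -> (3*s > 3*t + 21 <-> 2*acc > 8))
Before assert 3*acc - 2 < 1 <-> 2*s - 5 = 2*s: (not (3*acc < 3)) and 2*t < 4*tot - 4 and ((t < tot + 1 or acc != tot - 3) -> (3*s > 3*t + 21 <-> 2*acc > 8))
Answer: WP = (not (3*acc < 3)) and 2*t < 4*tot - 4 and ((t < tot + 1 or acc != tot - 3) -> (3*s > 3*t + 21 <-> 2*acc > 8))


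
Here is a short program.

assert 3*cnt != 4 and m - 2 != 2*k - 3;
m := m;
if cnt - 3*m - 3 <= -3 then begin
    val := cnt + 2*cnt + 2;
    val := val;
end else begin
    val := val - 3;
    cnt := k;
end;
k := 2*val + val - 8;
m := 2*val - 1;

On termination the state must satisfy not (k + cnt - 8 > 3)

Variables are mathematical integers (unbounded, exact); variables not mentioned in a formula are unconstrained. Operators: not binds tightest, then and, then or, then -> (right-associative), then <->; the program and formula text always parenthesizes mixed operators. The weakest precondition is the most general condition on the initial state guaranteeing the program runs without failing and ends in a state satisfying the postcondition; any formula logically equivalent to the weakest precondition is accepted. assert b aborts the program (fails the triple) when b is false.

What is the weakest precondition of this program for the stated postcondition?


Working backward. After the program, the postcondition not (k + cnt - 8 > 3) must hold; in canonical form it is not (cnt + k > 11).
Before m := 2*val - 1: not (cnt + k > 11)
Before k := 2*val + val - 8: not (cnt + 3*val > 19)
Then branch requires not (10*cnt > 13); else branch requires not (k + 3*val > 28).
Before the if: (cnt <= 3*m -> (not (10*cnt > 13))) and ((not (cnt <= 3*m)) -> (not (k + 3*val > 28)))
Before m := m: (cnt <= 3*m -> (not (10*cnt > 13))) and ((not (cnt <= 3*m)) -> (not (k + 3*val > 28)))
Before assert 3*cnt != 4 and m - 2 != 2*k - 3: 3*cnt != 4 and m != 2*k - 1 and (cnt <= 3*m -> (not (10*cnt > 13))) and ((not (cnt <= 3*m)) -> (not (k + 3*val > 28)))
Answer: WP = 3*cnt != 4 and m != 2*k - 1 and (cnt <= 3*m -> (not (10*cnt > 13))) and ((not (cnt <= 3*m)) -> (not (k + 3*val > 28)))
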